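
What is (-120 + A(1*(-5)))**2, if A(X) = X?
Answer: 15625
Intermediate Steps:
(-120 + A(1*(-5)))**2 = (-120 + 1*(-5))**2 = (-120 - 5)**2 = (-125)**2 = 15625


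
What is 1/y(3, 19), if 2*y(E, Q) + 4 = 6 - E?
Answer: -2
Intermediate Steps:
y(E, Q) = 1 - E/2 (y(E, Q) = -2 + (6 - E)/2 = -2 + (3 - E/2) = 1 - E/2)
1/y(3, 19) = 1/(1 - 1/2*3) = 1/(1 - 3/2) = 1/(-1/2) = -2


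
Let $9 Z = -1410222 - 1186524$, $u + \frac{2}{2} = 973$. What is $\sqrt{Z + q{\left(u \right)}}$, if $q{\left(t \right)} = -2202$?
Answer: $\frac{2 i \sqrt{654141}}{3} \approx 539.19 i$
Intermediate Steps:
$u = 972$ ($u = -1 + 973 = 972$)
$Z = - \frac{865582}{3}$ ($Z = \frac{-1410222 - 1186524}{9} = \frac{1}{9} \left(-2596746\right) = - \frac{865582}{3} \approx -2.8853 \cdot 10^{5}$)
$\sqrt{Z + q{\left(u \right)}} = \sqrt{- \frac{865582}{3} - 2202} = \sqrt{- \frac{872188}{3}} = \frac{2 i \sqrt{654141}}{3}$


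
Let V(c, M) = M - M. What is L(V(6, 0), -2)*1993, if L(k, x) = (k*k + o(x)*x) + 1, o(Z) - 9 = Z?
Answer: -25909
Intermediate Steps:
o(Z) = 9 + Z
V(c, M) = 0
L(k, x) = 1 + k² + x*(9 + x) (L(k, x) = (k*k + (9 + x)*x) + 1 = (k² + x*(9 + x)) + 1 = 1 + k² + x*(9 + x))
L(V(6, 0), -2)*1993 = (1 + 0² - 2*(9 - 2))*1993 = (1 + 0 - 2*7)*1993 = (1 + 0 - 14)*1993 = -13*1993 = -25909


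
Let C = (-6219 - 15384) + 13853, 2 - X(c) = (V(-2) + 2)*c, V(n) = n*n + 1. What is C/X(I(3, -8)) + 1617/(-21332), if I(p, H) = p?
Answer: 165292277/405308 ≈ 407.82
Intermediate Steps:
V(n) = 1 + n² (V(n) = n² + 1 = 1 + n²)
X(c) = 2 - 7*c (X(c) = 2 - ((1 + (-2)²) + 2)*c = 2 - ((1 + 4) + 2)*c = 2 - (5 + 2)*c = 2 - 7*c)
C = -7750 (C = -21603 + 13853 = -7750)
C/X(I(3, -8)) + 1617/(-21332) = -7750/(2 - 7*3) + 1617/(-21332) = -7750/(2 - 21) + 1617*(-1/21332) = -7750/(-19) - 1617/21332 = -7750*(-1/19) - 1617/21332 = 7750/19 - 1617/21332 = 165292277/405308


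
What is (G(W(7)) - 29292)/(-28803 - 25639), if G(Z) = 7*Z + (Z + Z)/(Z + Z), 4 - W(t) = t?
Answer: 14656/27221 ≈ 0.53841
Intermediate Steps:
W(t) = 4 - t
G(Z) = 1 + 7*Z (G(Z) = 7*Z + (2*Z)/((2*Z)) = 7*Z + (2*Z)*(1/(2*Z)) = 7*Z + 1 = 1 + 7*Z)
(G(W(7)) - 29292)/(-28803 - 25639) = ((1 + 7*(4 - 1*7)) - 29292)/(-28803 - 25639) = ((1 + 7*(4 - 7)) - 29292)/(-54442) = ((1 + 7*(-3)) - 29292)*(-1/54442) = ((1 - 21) - 29292)*(-1/54442) = (-20 - 29292)*(-1/54442) = -29312*(-1/54442) = 14656/27221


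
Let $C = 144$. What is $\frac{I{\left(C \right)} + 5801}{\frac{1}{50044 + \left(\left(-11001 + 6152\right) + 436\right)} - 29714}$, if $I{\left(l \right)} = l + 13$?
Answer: $- \frac{271869498}{1355879533} \approx -0.20051$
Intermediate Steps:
$I{\left(l \right)} = 13 + l$
$\frac{I{\left(C \right)} + 5801}{\frac{1}{50044 + \left(\left(-11001 + 6152\right) + 436\right)} - 29714} = \frac{\left(13 + 144\right) + 5801}{\frac{1}{50044 + \left(\left(-11001 + 6152\right) + 436\right)} - 29714} = \frac{157 + 5801}{\frac{1}{50044 + \left(-4849 + 436\right)} - 29714} = \frac{5958}{\frac{1}{50044 - 4413} - 29714} = \frac{5958}{\frac{1}{45631} - 29714} = \frac{5958}{- \frac{1355879533}{45631}} = 5958 \left(- \frac{45631}{1355879533}\right) = - \frac{271869498}{1355879533}$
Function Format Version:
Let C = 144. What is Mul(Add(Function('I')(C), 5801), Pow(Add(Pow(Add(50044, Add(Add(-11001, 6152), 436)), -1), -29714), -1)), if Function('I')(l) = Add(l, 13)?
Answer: Rational(-271869498, 1355879533) ≈ -0.20051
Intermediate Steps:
Function('I')(l) = Add(13, l)
Mul(Add(Function('I')(C), 5801), Pow(Add(Pow(Add(50044, Add(Add(-11001, 6152), 436)), -1), -29714), -1)) = Mul(Add(Add(13, 144), 5801), Pow(Add(Pow(Add(50044, Add(Add(-11001, 6152), 436)), -1), -29714), -1)) = Mul(Add(157, 5801), Pow(Add(Pow(Add(50044, Add(-4849, 436)), -1), -29714), -1)) = Mul(5958, Pow(Add(Pow(Add(50044, -4413), -1), -29714), -1)) = Mul(5958, Pow(Add(Pow(45631, -1), -29714), -1)) = Mul(5958, Pow(Add(Rational(1, 45631), -29714), -1)) = Mul(5958, Pow(Rational(-1355879533, 45631), -1)) = Mul(5958, Rational(-45631, 1355879533)) = Rational(-271869498, 1355879533)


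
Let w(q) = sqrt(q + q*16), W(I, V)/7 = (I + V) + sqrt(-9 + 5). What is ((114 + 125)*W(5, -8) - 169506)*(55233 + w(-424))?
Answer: -(55233 + 2*I*sqrt(1802))*(174525 - 3346*I) ≈ -9.6398e+9 + 1.6999e+8*I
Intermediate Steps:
W(I, V) = 7*I + 7*V + 14*I (W(I, V) = 7*((I + V) + sqrt(-9 + 5)) = 7*((I + V) + sqrt(-4)) = 7*((I + V) + 2*I) = 7*(I + V + 2*I) = 7*I + 7*V + 14*I)
w(q) = sqrt(17)*sqrt(q) (w(q) = sqrt(q + 16*q) = sqrt(17*q) = sqrt(17)*sqrt(q))
((114 + 125)*W(5, -8) - 169506)*(55233 + w(-424)) = ((114 + 125)*(7*5 + 7*(-8) + 14*I) - 169506)*(55233 + sqrt(17)*sqrt(-424)) = (239*(35 - 56 + 14*I) - 169506)*(55233 + sqrt(17)*(2*I*sqrt(106))) = (239*(-21 + 14*I) - 169506)*(55233 + 2*I*sqrt(1802)) = ((-5019 + 3346*I) - 169506)*(55233 + 2*I*sqrt(1802)) = (-174525 + 3346*I)*(55233 + 2*I*sqrt(1802))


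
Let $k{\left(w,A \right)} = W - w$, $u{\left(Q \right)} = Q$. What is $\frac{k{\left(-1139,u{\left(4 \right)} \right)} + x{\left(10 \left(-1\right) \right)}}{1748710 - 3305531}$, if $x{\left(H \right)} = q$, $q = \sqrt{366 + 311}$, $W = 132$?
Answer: $- \frac{1271}{1556821} - \frac{\sqrt{677}}{1556821} \approx -0.00083312$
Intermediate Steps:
$q = \sqrt{677} \approx 26.019$
$x{\left(H \right)} = \sqrt{677}$
$k{\left(w,A \right)} = 132 - w$
$\frac{k{\left(-1139,u{\left(4 \right)} \right)} + x{\left(10 \left(-1\right) \right)}}{1748710 - 3305531} = \frac{\left(132 - -1139\right) + \sqrt{677}}{1748710 - 3305531} = \frac{\left(132 + 1139\right) + \sqrt{677}}{-1556821} = \left(1271 + \sqrt{677}\right) \left(- \frac{1}{1556821}\right) = - \frac{1271}{1556821} - \frac{\sqrt{677}}{1556821}$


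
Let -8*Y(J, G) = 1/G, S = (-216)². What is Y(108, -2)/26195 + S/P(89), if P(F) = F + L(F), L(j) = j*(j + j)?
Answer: 19554478651/6677000720 ≈ 2.9286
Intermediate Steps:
S = 46656
L(j) = 2*j² (L(j) = j*(2*j) = 2*j²)
Y(J, G) = -1/(8*G)
P(F) = F + 2*F²
Y(108, -2)/26195 + S/P(89) = -⅛/(-2)/26195 + 46656/((89*(1 + 2*89))) = -⅛*(-½)*(1/26195) + 46656/((89*(1 + 178))) = (1/16)*(1/26195) + 46656/((89*179)) = 1/419120 + 46656/15931 = 19554478651/6677000720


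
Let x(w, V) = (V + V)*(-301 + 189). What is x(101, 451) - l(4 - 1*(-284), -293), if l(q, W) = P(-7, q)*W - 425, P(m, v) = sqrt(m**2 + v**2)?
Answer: -100599 + 293*sqrt(82993) ≈ -16190.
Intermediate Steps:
x(w, V) = -224*V (x(w, V) = (2*V)*(-112) = -224*V)
l(q, W) = -425 + W*sqrt(49 + q**2) (l(q, W) = sqrt((-7)**2 + q**2)*W - 425 = sqrt(49 + q**2)*W - 425 = W*sqrt(49 + q**2) - 425 = -425 + W*sqrt(49 + q**2))
x(101, 451) - l(4 - 1*(-284), -293) = -224*451 - (-425 - 293*sqrt(49 + (4 - 1*(-284))**2)) = -101024 - (-425 - 293*sqrt(49 + (4 + 284)**2)) = -101024 - (-425 - 293*sqrt(49 + 288**2)) = -101024 - (-425 - 293*sqrt(49 + 82944)) = -101024 - (-425 - 293*sqrt(82993)) = -101024 + (425 + 293*sqrt(82993)) = -100599 + 293*sqrt(82993)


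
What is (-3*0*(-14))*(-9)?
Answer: 0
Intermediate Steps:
(-3*0*(-14))*(-9) = (0*(-14))*(-9) = 0*(-9) = 0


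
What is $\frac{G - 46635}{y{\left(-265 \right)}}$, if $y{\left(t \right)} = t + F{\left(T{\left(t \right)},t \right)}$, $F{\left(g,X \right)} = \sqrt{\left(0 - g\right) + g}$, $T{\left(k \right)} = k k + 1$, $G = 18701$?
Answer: $\frac{27934}{265} \approx 105.41$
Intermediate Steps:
$T{\left(k \right)} = 1 + k^{2}$ ($T{\left(k \right)} = k^{2} + 1 = 1 + k^{2}$)
$F{\left(g,X \right)} = 0$ ($F{\left(g,X \right)} = \sqrt{- g + g} = \sqrt{0} = 0$)
$y{\left(t \right)} = t$ ($y{\left(t \right)} = t + 0 = t$)
$\frac{G - 46635}{y{\left(-265 \right)}} = \frac{18701 - 46635}{-265} = \left(18701 - 46635\right) \left(- \frac{1}{265}\right) = \left(-27934\right) \left(- \frac{1}{265}\right) = \frac{27934}{265}$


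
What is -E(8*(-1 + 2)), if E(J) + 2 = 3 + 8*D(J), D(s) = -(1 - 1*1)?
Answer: -1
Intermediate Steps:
D(s) = 0 (D(s) = -(1 - 1) = -1*0 = 0)
E(J) = 1 (E(J) = -2 + (3 + 8*0) = -2 + (3 + 0) = -2 + 3 = 1)
-E(8*(-1 + 2)) = -1*1 = -1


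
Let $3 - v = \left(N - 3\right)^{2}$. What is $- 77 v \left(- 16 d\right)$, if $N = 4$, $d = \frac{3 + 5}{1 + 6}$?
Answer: $2816$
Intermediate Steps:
$d = \frac{8}{7} \approx 1.1429$
$v = 2$ ($v = 3 - \left(4 - 3\right)^{2} = 3 - 1^{2} = 3 - 1 = 2$)
$- 77 v \left(- 16 d\right) = \left(-77\right) 2 \left(\left(-16\right) \frac{8}{7}\right) = \left(-154\right) \left(- \frac{128}{7}\right) = 2816$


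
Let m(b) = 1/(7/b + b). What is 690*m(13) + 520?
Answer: 50245/88 ≈ 570.97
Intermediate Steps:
m(b) = 1/(b + 7/b)
690*m(13) + 520 = 690*(13/(7 + 13²)) + 520 = 690*(13/(7 + 169)) + 520 = 690*(13/176) + 520 = 4485/88 + 520 = 50245/88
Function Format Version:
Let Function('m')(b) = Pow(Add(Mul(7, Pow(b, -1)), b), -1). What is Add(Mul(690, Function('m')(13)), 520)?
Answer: Rational(50245, 88) ≈ 570.97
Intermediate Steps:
Function('m')(b) = Pow(Add(b, Mul(7, Pow(b, -1))), -1)
Add(Mul(690, Function('m')(13)), 520) = Add(Mul(690, Mul(13, Pow(Add(7, Pow(13, 2)), -1))), 520) = Add(Mul(690, Mul(13, Pow(Add(7, 169), -1))), 520) = Add(Mul(690, Mul(13, Pow(176, -1))), 520) = Add(Mul(690, Mul(13, Rational(1, 176))), 520) = Add(Mul(690, Rational(13, 176)), 520) = Add(Rational(4485, 88), 520) = Rational(50245, 88)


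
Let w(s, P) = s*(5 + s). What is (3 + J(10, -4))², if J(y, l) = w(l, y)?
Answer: 1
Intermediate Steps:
J(y, l) = l*(5 + l)
(3 + J(10, -4))² = (3 - 4*(5 - 4))² = (3 - 4*1)² = (3 - 4)² = (-1)² = 1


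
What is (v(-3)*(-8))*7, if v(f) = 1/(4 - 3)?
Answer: -56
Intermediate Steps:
v(f) = 1 (v(f) = 1/1 = 1)
(v(-3)*(-8))*7 = (1*(-8))*7 = -8*7 = -56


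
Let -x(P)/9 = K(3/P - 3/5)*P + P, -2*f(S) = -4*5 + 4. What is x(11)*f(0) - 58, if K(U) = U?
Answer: -2954/5 ≈ -590.80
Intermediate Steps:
f(S) = 8 (f(S) = -(-4*5 + 4)/2 = -(-20 + 4)/2 = -½*(-16) = 8)
x(P) = -9*P - 9*P*(-⅗ + 3/P) (x(P) = -9*((3/P - 3/5)*P + P) = -9*((3/P - 3*⅕)*P + P) = -9*((3/P - ⅗)*P + P) = -9*((-⅗ + 3/P)*P + P) = -9*(P*(-⅗ + 3/P) + P) = -9*(P + P*(-⅗ + 3/P)) = -9*P - 9*P*(-⅗ + 3/P))
x(11)*f(0) - 58 = (-27 - 18/5*11)*8 - 58 = (-27 - 198/5)*8 - 58 = -333/5*8 - 58 = -2664/5 - 58 = -2954/5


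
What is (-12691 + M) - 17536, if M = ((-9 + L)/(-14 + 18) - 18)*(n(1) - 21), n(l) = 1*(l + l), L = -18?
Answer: -119027/4 ≈ -29757.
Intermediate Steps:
n(l) = 2*l (n(l) = 1*(2*l) = 2*l)
M = 1881/4 (M = ((-9 - 18)/(-14 + 18) - 18)*(2*1 - 21) = (-27/4 - 18)*(2 - 21) = (-27*¼ - 18)*(-19) = (-27/4 - 18)*(-19) = -99/4*(-19) = 1881/4 ≈ 470.25)
(-12691 + M) - 17536 = (-12691 + 1881/4) - 17536 = -48883/4 - 17536 = -119027/4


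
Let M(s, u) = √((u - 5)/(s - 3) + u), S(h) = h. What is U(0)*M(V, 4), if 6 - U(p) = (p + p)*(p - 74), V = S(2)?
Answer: 6*√5 ≈ 13.416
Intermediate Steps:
V = 2
U(p) = 6 - 2*p*(-74 + p) (U(p) = 6 - (p + p)*(p - 74) = 6 - 2*p*(-74 + p))
M(s, u) = √(u + (-5 + u)/(-3 + s)) (M(s, u) = √((-5 + u)/(-3 + s) + u) = √(u + (-5 + u)/(-3 + s)))
U(0)*M(V, 4) = (6 - 2*0² + 148*0)*√((-5 + 4 + 4*(-3 + 2))/(-3 + 2)) = (6 - 2*0 + 0)*√((-5 + 4 + 4*(-1))/(-1)) = (6 + 0 + 0)*√(-(-5 + 4 - 4)) = 6*√(-1*(-5)) = 6*√5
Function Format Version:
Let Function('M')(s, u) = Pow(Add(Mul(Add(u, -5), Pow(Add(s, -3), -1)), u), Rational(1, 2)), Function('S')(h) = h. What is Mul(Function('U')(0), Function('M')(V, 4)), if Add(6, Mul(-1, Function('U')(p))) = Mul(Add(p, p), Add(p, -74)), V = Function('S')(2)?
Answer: Mul(6, Pow(5, Rational(1, 2))) ≈ 13.416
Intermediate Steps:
V = 2
Function('U')(p) = Add(6, Mul(-2, p, Add(-74, p))) (Function('U')(p) = Add(6, Mul(-1, Mul(Add(p, p), Add(p, -74)))) = Add(6, Mul(-1, Mul(Mul(2, p), Add(-74, p)))) = Add(6, Mul(-1, Mul(2, p, Add(-74, p)))) = Add(6, Mul(-2, p, Add(-74, p))))
Function('M')(s, u) = Pow(Add(u, Mul(Pow(Add(-3, s), -1), Add(-5, u))), Rational(1, 2)) (Function('M')(s, u) = Pow(Add(Mul(Add(-5, u), Pow(Add(-3, s), -1)), u), Rational(1, 2)) = Pow(Add(Mul(Pow(Add(-3, s), -1), Add(-5, u)), u), Rational(1, 2)) = Pow(Add(u, Mul(Pow(Add(-3, s), -1), Add(-5, u))), Rational(1, 2)))
Mul(Function('U')(0), Function('M')(V, 4)) = Mul(Add(6, Mul(-2, Pow(0, 2)), Mul(148, 0)), Pow(Mul(Pow(Add(-3, 2), -1), Add(-5, 4, Mul(4, Add(-3, 2)))), Rational(1, 2))) = Mul(Add(6, Mul(-2, 0), 0), Pow(Mul(Pow(-1, -1), Add(-5, 4, Mul(4, -1))), Rational(1, 2))) = Mul(Add(6, 0, 0), Pow(Mul(-1, Add(-5, 4, -4)), Rational(1, 2))) = Mul(6, Pow(Mul(-1, -5), Rational(1, 2))) = Mul(6, Pow(5, Rational(1, 2)))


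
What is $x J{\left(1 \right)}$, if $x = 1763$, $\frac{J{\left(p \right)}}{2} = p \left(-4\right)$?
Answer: $-14104$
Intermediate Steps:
$J{\left(p \right)} = - 8 p$ ($J{\left(p \right)} = 2 p \left(-4\right) = 2 \left(- 4 p\right) = - 8 p$)
$x J{\left(1 \right)} = 1763 \left(\left(-8\right) 1\right) = 1763 \left(-8\right) = -14104$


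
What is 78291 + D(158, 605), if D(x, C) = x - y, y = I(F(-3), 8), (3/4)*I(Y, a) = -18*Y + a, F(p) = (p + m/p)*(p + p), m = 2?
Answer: 236899/3 ≈ 78966.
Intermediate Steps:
F(p) = 2*p*(p + 2/p) (F(p) = (p + 2/p)*(p + p) = (p + 2/p)*(2*p) = 2*p*(p + 2/p))
I(Y, a) = -24*Y + 4*a/3 (I(Y, a) = 4*(-18*Y + a)/3 = 4*(a - 18*Y)/3 = -24*Y + 4*a/3)
y = -1552/3 (y = -24*(4 + 2*(-3)²) + (4/3)*8 = -24*(4 + 2*9) + 32/3 = -24*(4 + 18) + 32/3 = -24*22 + 32/3 = -528 + 32/3 = -1552/3 ≈ -517.33)
D(x, C) = 1552/3 + x (D(x, C) = x - 1*(-1552/3) = x + 1552/3 = 1552/3 + x)
78291 + D(158, 605) = 78291 + (1552/3 + 158) = 78291 + 2026/3 = 236899/3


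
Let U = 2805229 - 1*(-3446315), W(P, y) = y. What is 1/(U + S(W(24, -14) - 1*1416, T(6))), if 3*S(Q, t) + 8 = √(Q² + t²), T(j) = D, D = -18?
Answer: 2344328/14655663305673 - √511306/58622653222692 ≈ 1.5995e-7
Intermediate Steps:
T(j) = -18
U = 6251544 (U = 2805229 + 3446315 = 6251544)
S(Q, t) = -8/3 + √(Q² + t²)/3
1/(U + S(W(24, -14) - 1*1416, T(6))) = 1/(6251544 + (-8/3 + √((-14 - 1*1416)² + (-18)²)/3)) = 1/(6251544 + (-8/3 + √((-14 - 1416)² + 324)/3)) = 1/(6251544 + (-8/3 + √((-1430)² + 324)/3)) = 1/(6251544 + (-8/3 + √(2044900 + 324)/3)) = 1/(6251544 + (-8/3 + √2045224/3)) = 1/(6251544 + (-8/3 + (2*√511306)/3)) = 1/(6251544 + (-8/3 + 2*√511306/3)) = 1/(18754624/3 + 2*√511306/3)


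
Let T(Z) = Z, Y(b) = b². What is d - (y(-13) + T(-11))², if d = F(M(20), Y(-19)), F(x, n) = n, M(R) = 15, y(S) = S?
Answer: -215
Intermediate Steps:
d = 361 (d = (-19)² = 361)
d - (y(-13) + T(-11))² = 361 - (-13 - 11)² = 361 - 1*(-24)² = 361 - 1*576 = 361 - 576 = -215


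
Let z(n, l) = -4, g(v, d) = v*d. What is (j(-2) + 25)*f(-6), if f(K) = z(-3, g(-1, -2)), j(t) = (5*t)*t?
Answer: -180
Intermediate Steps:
g(v, d) = d*v
j(t) = 5*t²
f(K) = -4
(j(-2) + 25)*f(-6) = (5*(-2)² + 25)*(-4) = (5*4 + 25)*(-4) = (20 + 25)*(-4) = 45*(-4) = -180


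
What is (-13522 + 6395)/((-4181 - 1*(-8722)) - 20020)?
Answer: 7127/15479 ≈ 0.46043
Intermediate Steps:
(-13522 + 6395)/((-4181 - 1*(-8722)) - 20020) = -7127/((-4181 + 8722) - 20020) = -7127/(4541 - 20020) = -7127/(-15479) = -7127*(-1/15479) = 7127/15479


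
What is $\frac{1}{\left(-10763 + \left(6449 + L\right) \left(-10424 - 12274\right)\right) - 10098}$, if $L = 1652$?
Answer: $- \frac{1}{183897359} \approx -5.4378 \cdot 10^{-9}$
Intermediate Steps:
$\frac{1}{\left(-10763 + \left(6449 + L\right) \left(-10424 - 12274\right)\right) - 10098} = \frac{1}{\left(-10763 + \left(6449 + 1652\right) \left(-10424 - 12274\right)\right) - 10098} = \frac{1}{\left(-10763 + 8101 \left(-22698\right)\right) - 10098} = \frac{1}{\left(-10763 - 183876498\right) - 10098} = \frac{1}{-183887261 - 10098} = \frac{1}{-183897359} = - \frac{1}{183897359}$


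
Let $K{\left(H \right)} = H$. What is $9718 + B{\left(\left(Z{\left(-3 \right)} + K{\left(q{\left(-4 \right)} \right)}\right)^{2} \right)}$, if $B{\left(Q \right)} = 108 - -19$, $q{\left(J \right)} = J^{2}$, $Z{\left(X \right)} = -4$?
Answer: $9845$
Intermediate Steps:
$B{\left(Q \right)} = 127$ ($B{\left(Q \right)} = 108 + 19 = 127$)
$9718 + B{\left(\left(Z{\left(-3 \right)} + K{\left(q{\left(-4 \right)} \right)}\right)^{2} \right)} = 9718 + 127 = 9845$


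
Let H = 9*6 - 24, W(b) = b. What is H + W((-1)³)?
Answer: 29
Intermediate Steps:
H = 30 (H = 54 - 24 = 30)
H + W((-1)³) = 30 + (-1)³ = 30 - 1 = 29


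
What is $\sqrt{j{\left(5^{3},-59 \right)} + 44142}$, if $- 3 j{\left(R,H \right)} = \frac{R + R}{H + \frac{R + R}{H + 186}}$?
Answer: $\frac{2 \sqrt{5210577630093}}{21729} \approx 210.1$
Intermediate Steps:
$j{\left(R,H \right)} = - \frac{2 R}{3 \left(H + \frac{2 R}{186 + H}\right)}$ ($j{\left(R,H \right)} = - \frac{\left(R + R\right) \frac{1}{H + \frac{R + R}{H + 186}}}{3} = - \frac{2 R \frac{1}{H + \frac{2 R}{186 + H}}}{3} = - \frac{2 R}{3 \left(H + \frac{2 R}{186 + H}\right)}$)
$\sqrt{j{\left(5^{3},-59 \right)} + 44142} = \sqrt{- \frac{2 \cdot 5^{3} \left(186 - 59\right)}{3 \left(-59\right)^{2} + 6 \cdot 5^{3} + 558 \left(-59\right)} + 44142} = \sqrt{\left(-2\right) 125 \frac{1}{3 \cdot 3481 + 6 \cdot 125 - 32922} \cdot 127 + 44142} = \sqrt{\left(-2\right) 125 \frac{1}{10443 + 750 - 32922} \cdot 127 + 44142} = \sqrt{\left(-2\right) 125 \frac{1}{-21729} \cdot 127 + 44142} = \sqrt{\left(-2\right) 125 \left(- \frac{1}{21729}\right) 127 + 44142} = \sqrt{\frac{31750}{21729} + 44142} = \sqrt{\frac{959193268}{21729}} = \frac{2 \sqrt{5210577630093}}{21729}$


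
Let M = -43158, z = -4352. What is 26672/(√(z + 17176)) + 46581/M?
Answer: -15527/14386 + 6668*√3206/1603 ≈ 234.45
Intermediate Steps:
26672/(√(z + 17176)) + 46581/M = 26672/(√(-4352 + 17176)) + 46581/(-43158) = 26672/(√12824) + 46581*(-1/43158) = 26672/((2*√3206)) - 15527/14386 = 26672*(√3206/6412) - 15527/14386 = 6668*√3206/1603 - 15527/14386 = -15527/14386 + 6668*√3206/1603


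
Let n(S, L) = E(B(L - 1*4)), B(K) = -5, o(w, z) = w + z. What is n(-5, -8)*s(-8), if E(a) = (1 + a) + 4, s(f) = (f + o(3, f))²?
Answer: 0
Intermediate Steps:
s(f) = (3 + 2*f)² (s(f) = (f + (3 + f))² = (3 + 2*f)²)
E(a) = 5 + a
n(S, L) = 0 (n(S, L) = 5 - 5 = 0)
n(-5, -8)*s(-8) = 0*(3 + 2*(-8))² = 0*(3 - 16)² = 0*(-13)² = 0*169 = 0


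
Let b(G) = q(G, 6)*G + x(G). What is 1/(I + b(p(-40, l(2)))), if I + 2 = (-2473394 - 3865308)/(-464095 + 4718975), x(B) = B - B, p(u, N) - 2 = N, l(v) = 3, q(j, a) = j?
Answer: 2127440/45761769 ≈ 0.046489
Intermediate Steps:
p(u, N) = 2 + N
x(B) = 0
I = -7424231/2127440 (I = -2 + (-2473394 - 3865308)/(-464095 + 4718975) = -2 - 6338702/4254880 = -2 - 6338702*1/4254880 = -2 - 3169351/2127440 = -7424231/2127440 ≈ -3.4897)
b(G) = G**2 (b(G) = G*G + 0 = G**2 + 0 = G**2)
1/(I + b(p(-40, l(2)))) = 1/(-7424231/2127440 + (2 + 3)**2) = 1/(-7424231/2127440 + 5**2) = 1/(-7424231/2127440 + 25) = 1/(45761769/2127440) = 2127440/45761769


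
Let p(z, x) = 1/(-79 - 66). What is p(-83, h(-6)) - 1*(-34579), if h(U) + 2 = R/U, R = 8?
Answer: 5013954/145 ≈ 34579.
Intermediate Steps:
h(U) = -2 + 8/U
p(z, x) = -1/145 (p(z, x) = 1/(-145) = -1/145)
p(-83, h(-6)) - 1*(-34579) = -1/145 - 1*(-34579) = -1/145 + 34579 = 5013954/145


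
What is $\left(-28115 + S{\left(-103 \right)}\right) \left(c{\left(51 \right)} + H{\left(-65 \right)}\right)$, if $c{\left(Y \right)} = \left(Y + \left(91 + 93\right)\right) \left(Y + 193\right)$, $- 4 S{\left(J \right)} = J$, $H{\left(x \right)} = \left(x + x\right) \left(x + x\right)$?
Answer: $-2085345920$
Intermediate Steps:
$H{\left(x \right)} = 4 x^{2}$ ($H{\left(x \right)} = 2 x 2 x = 4 x^{2}$)
$S{\left(J \right)} = - \frac{J}{4}$
$c{\left(Y \right)} = \left(184 + Y\right) \left(193 + Y\right)$ ($c{\left(Y \right)} = \left(Y + 184\right) \left(193 + Y\right) = \left(184 + Y\right) \left(193 + Y\right)$)
$\left(-28115 + S{\left(-103 \right)}\right) \left(c{\left(51 \right)} + H{\left(-65 \right)}\right) = \left(-28115 - - \frac{103}{4}\right) \left(\left(35512 + 51^{2} + 377 \cdot 51\right) + 4 \left(-65\right)^{2}\right) = \left(-28115 + \frac{103}{4}\right) \left(\left(35512 + 2601 + 19227\right) + 4 \cdot 4225\right) = - \frac{112357 \left(57340 + 16900\right)}{4} = \left(- \frac{112357}{4}\right) 74240 = -2085345920$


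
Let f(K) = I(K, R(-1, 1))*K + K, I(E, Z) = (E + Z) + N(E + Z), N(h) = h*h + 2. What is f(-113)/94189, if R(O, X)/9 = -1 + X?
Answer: -1430467/94189 ≈ -15.187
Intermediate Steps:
N(h) = 2 + h² (N(h) = h² + 2 = 2 + h²)
R(O, X) = -9 + 9*X (R(O, X) = 9*(-1 + X) = -9 + 9*X)
I(E, Z) = 2 + E + Z + (E + Z)² (I(E, Z) = (E + Z) + (2 + (E + Z)²) = 2 + E + Z + (E + Z)²)
f(K) = K + K*(2 + K + K²) (f(K) = (2 + K + (-9 + 9*1) + (K + (-9 + 9*1))²)*K + K = (2 + K + (-9 + 9) + (K + (-9 + 9))²)*K + K = (2 + K + 0 + (K + 0)²)*K + K = (2 + K + 0 + K²)*K + K = (2 + K + K²)*K + K = K*(2 + K + K²) + K = K + K*(2 + K + K²))
f(-113)/94189 = -113*(3 - 113 + (-113)²)/94189 = -113*(3 - 113 + 12769)*(1/94189) = -113*12659*(1/94189) = -1430467*1/94189 = -1430467/94189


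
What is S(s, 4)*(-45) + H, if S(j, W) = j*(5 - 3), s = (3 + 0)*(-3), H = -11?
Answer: 799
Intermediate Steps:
s = -9 (s = 3*(-3) = -9)
S(j, W) = 2*j (S(j, W) = j*2 = 2*j)
S(s, 4)*(-45) + H = (2*(-9))*(-45) - 11 = -18*(-45) - 11 = 810 - 11 = 799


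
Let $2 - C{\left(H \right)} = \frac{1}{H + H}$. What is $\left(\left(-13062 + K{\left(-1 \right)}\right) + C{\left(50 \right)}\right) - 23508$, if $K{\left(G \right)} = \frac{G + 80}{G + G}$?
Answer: $- \frac{3660751}{100} \approx -36608.0$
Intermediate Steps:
$C{\left(H \right)} = 2 - \frac{1}{2 H}$ ($C{\left(H \right)} = 2 - \frac{1}{H + H} = 2 - \frac{1}{2 H}$)
$K{\left(G \right)} = \frac{80 + G}{2 G}$
$\left(\left(-13062 + K{\left(-1 \right)}\right) + C{\left(50 \right)}\right) - 23508 = \left(\left(-13062 + \frac{80 - 1}{2 \left(-1\right)}\right) + \left(2 - \frac{1}{2 \cdot 50}\right)\right) - 23508 = \left(\left(-13062 + \frac{1}{2} \left(-1\right) 79\right) + \left(2 - \frac{1}{100}\right)\right) - 23508 = \left(\left(-13062 - \frac{79}{2}\right) + \left(2 - \frac{1}{100}\right)\right) - 23508 = \left(- \frac{26203}{2} + \frac{199}{100}\right) - 23508 = - \frac{1309951}{100} - 23508 = - \frac{3660751}{100}$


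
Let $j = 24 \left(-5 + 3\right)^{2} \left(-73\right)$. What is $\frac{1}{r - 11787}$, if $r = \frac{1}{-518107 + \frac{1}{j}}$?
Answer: $- \frac{3630893857}{42797345899467} \approx -8.4839 \cdot 10^{-5}$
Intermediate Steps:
$j = -7008$ ($j = 24 \left(-2\right)^{2} \left(-73\right) = 24 \cdot 4 \left(-73\right) = 96 \left(-73\right) = -7008$)
$r = - \frac{7008}{3630893857}$ ($r = \frac{1}{-518107 + \frac{1}{-7008}} = \frac{1}{-518107 - \frac{1}{7008}} = \frac{1}{- \frac{3630893857}{7008}} = - \frac{7008}{3630893857} \approx -1.9301 \cdot 10^{-6}$)
$\frac{1}{r - 11787} = \frac{1}{- \frac{7008}{3630893857} - 11787} = \frac{1}{- \frac{42797345899467}{3630893857}} = - \frac{3630893857}{42797345899467}$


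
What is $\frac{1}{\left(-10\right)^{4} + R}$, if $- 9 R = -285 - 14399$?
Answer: $\frac{9}{104684} \approx 8.5973 \cdot 10^{-5}$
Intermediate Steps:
$R = \frac{14684}{9}$ ($R = - \frac{-285 - 14399}{9} = \left(- \frac{1}{9}\right) \left(-14684\right) = \frac{14684}{9} \approx 1631.6$)
$\frac{1}{\left(-10\right)^{4} + R} = \frac{1}{\left(-10\right)^{4} + \frac{14684}{9}} = \frac{1}{10000 + \frac{14684}{9}} = \frac{1}{\frac{104684}{9}} = \frac{9}{104684}$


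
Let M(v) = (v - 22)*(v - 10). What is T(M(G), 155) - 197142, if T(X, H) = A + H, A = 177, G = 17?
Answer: -196810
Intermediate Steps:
M(v) = (-22 + v)*(-10 + v)
T(X, H) = 177 + H
T(M(G), 155) - 197142 = (177 + 155) - 197142 = 332 - 197142 = -196810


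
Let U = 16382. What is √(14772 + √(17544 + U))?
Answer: √(14772 + √33926) ≈ 122.30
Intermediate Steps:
√(14772 + √(17544 + U)) = √(14772 + √(17544 + 16382)) = √(14772 + √33926)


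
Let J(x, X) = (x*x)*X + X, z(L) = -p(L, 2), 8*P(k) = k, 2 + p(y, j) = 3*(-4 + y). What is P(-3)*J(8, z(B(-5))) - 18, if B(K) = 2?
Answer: -213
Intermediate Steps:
p(y, j) = -14 + 3*y (p(y, j) = -2 + 3*(-4 + y) = -2 + (-12 + 3*y) = -14 + 3*y)
P(k) = k/8
z(L) = 14 - 3*L (z(L) = -(-14 + 3*L) = 14 - 3*L)
J(x, X) = X + X*x**2 (J(x, X) = x**2*X + X = X*x**2 + X = X + X*x**2)
P(-3)*J(8, z(B(-5))) - 18 = ((1/8)*(-3))*((14 - 3*2)*(1 + 8**2)) - 18 = -3*(14 - 6)*(1 + 64)/8 - 18 = -3*65 - 18 = -3/8*520 - 18 = -195 - 18 = -213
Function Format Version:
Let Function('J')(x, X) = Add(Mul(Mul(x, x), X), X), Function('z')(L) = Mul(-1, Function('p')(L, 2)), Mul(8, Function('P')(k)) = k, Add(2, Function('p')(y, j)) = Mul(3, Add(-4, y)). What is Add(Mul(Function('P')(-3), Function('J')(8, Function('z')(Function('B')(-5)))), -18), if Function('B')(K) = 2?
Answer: -213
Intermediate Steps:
Function('p')(y, j) = Add(-14, Mul(3, y)) (Function('p')(y, j) = Add(-2, Mul(3, Add(-4, y))) = Add(-2, Add(-12, Mul(3, y))) = Add(-14, Mul(3, y)))
Function('P')(k) = Mul(Rational(1, 8), k)
Function('z')(L) = Add(14, Mul(-3, L)) (Function('z')(L) = Mul(-1, Add(-14, Mul(3, L))) = Add(14, Mul(-3, L)))
Function('J')(x, X) = Add(X, Mul(X, Pow(x, 2))) (Function('J')(x, X) = Add(Mul(Pow(x, 2), X), X) = Add(Mul(X, Pow(x, 2)), X) = Add(X, Mul(X, Pow(x, 2))))
Add(Mul(Function('P')(-3), Function('J')(8, Function('z')(Function('B')(-5)))), -18) = Add(Mul(Mul(Rational(1, 8), -3), Mul(Add(14, Mul(-3, 2)), Add(1, Pow(8, 2)))), -18) = Add(Mul(Rational(-3, 8), Mul(Add(14, -6), Add(1, 64))), -18) = Add(Mul(Rational(-3, 8), Mul(8, 65)), -18) = Add(Mul(Rational(-3, 8), 520), -18) = Add(-195, -18) = -213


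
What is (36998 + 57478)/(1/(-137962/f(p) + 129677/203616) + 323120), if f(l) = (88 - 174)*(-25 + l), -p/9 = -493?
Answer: 228203453791083/780487405106276 ≈ 0.29239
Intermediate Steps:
p = 4437 (p = -9*(-493) = 4437)
f(l) = 2150 - 86*l (f(l) = -86*(-25 + l) = 2150 - 86*l)
(36998 + 57478)/(1/(-137962/f(p) + 129677/203616) + 323120) = (36998 + 57478)/(1/(-137962/(2150 - 86*4437) + 129677/203616) + 323120) = 94476/(1/(-137962/(2150 - 381582) + 129677*(1/203616)) + 323120) = 94476/(1/(-137962/(-379432) + 129677/203616) + 323120) = 94476/(1/(-137962*(-1/379432) + 129677/203616) + 323120) = 94476/(1/(68981/189716 + 129677/203616) + 323120) = 94476/(1/(9661859257/9657303264) + 323120) = 94476/(9657303264/9661859257 + 323120) = 94476/(3121949620425104/9661859257) = 94476*(9661859257/3121949620425104) = 228203453791083/780487405106276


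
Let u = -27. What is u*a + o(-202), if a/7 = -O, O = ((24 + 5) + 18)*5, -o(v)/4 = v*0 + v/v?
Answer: 44411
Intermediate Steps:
o(v) = -4 (o(v) = -4*(v*0 + v/v) = -4*(0 + 1) = -4*1 = -4)
O = 235 (O = (29 + 18)*5 = 47*5 = 235)
a = -1645 (a = 7*(-1*235) = 7*(-235) = -1645)
u*a + o(-202) = -27*(-1645) - 4 = 44415 - 4 = 44411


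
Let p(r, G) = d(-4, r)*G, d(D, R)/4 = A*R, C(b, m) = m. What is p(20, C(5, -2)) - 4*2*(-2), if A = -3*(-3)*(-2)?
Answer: 2896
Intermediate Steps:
A = -18 (A = 9*(-2) = -18)
d(D, R) = -72*R (d(D, R) = 4*(-18*R) = -72*R)
p(r, G) = -72*G*r (p(r, G) = (-72*r)*G = -72*G*r)
p(20, C(5, -2)) - 4*2*(-2) = -72*(-2)*20 - 4*2*(-2) = 2880 - 8*(-2) = 2880 - 1*(-16) = 2880 + 16 = 2896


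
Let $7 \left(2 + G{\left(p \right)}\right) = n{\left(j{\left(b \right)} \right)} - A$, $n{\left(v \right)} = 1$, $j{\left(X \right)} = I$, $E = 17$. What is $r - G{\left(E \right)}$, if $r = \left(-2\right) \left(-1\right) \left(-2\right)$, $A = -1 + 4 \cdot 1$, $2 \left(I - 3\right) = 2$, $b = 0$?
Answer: $- \frac{12}{7} \approx -1.7143$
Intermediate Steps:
$I = 4$ ($I = 3 + \frac{1}{2} \cdot 2 = 3 + 1 = 4$)
$j{\left(X \right)} = 4$
$A = 3$ ($A = -1 + 4 = 3$)
$G{\left(p \right)} = - \frac{16}{7}$ ($G{\left(p \right)} = -2 + \frac{1 - 3}{7} = -2 + \frac{1}{7} \left(-2\right) = -2 - \frac{2}{7} = - \frac{16}{7}$)
$r = -4$ ($r = 2 \left(-2\right) = -4$)
$r - G{\left(E \right)} = -4 - - \frac{16}{7} = -4 + \frac{16}{7} = - \frac{12}{7}$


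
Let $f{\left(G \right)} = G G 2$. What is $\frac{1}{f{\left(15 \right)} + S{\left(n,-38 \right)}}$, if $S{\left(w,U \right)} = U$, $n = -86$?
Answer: $\frac{1}{412} \approx 0.0024272$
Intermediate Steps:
$f{\left(G \right)} = 2 G^{2}$ ($f{\left(G \right)} = G^{2} \cdot 2 = 2 G^{2}$)
$\frac{1}{f{\left(15 \right)} + S{\left(n,-38 \right)}} = \frac{1}{2 \cdot 15^{2} - 38} = \frac{1}{2 \cdot 225 - 38} = \frac{1}{450 - 38} = \frac{1}{412}$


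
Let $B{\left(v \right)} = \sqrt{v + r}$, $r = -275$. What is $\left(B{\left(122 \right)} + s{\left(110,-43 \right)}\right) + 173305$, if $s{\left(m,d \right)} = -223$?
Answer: $173082 + 3 i \sqrt{17} \approx 1.7308 \cdot 10^{5} + 12.369 i$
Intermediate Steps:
$B{\left(v \right)} = \sqrt{-275 + v}$ ($B{\left(v \right)} = \sqrt{v - 275} = \sqrt{-275 + v}$)
$\left(B{\left(122 \right)} + s{\left(110,-43 \right)}\right) + 173305 = \left(\sqrt{-275 + 122} - 223\right) + 173305 = \left(\sqrt{-153} - 223\right) + 173305 = \left(3 i \sqrt{17} - 223\right) + 173305 = \left(-223 + 3 i \sqrt{17}\right) + 173305 = 173082 + 3 i \sqrt{17}$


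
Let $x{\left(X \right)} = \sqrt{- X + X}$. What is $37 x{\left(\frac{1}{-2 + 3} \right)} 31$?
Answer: $0$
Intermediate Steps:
$x{\left(X \right)} = 0$ ($x{\left(X \right)} = \sqrt{0} = 0$)
$37 x{\left(\frac{1}{-2 + 3} \right)} 31 = 37 \cdot 0 \cdot 31 = 0 \cdot 31 = 0$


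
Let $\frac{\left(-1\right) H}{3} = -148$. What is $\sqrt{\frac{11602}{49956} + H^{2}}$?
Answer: $\frac{\sqrt{122993390711202}}{24978} \approx 444.0$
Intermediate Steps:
$H = 444$ ($H = \left(-3\right) \left(-148\right) = 444$)
$\sqrt{\frac{11602}{49956} + H^{2}} = \sqrt{\frac{11602}{49956} + 444^{2}} = \sqrt{11602 \cdot \frac{1}{49956} + 197136} = \sqrt{\frac{5801}{24978} + 197136} = \sqrt{\frac{4924068809}{24978}} = \frac{\sqrt{122993390711202}}{24978}$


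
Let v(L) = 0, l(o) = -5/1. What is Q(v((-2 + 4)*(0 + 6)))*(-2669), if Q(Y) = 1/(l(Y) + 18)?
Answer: -2669/13 ≈ -205.31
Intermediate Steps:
l(o) = -5 (l(o) = -5*1 = -5)
Q(Y) = 1/13 (Q(Y) = 1/(-5 + 18) = 1/13)
Q(v((-2 + 4)*(0 + 6)))*(-2669) = (1/13)*(-2669) = -2669/13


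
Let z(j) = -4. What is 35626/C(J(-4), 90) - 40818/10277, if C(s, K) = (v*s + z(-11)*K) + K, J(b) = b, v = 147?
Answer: -200575123/4408833 ≈ -45.494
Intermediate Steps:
C(s, K) = -3*K + 147*s (C(s, K) = (147*s - 4*K) + K = (-4*K + 147*s) + K = -3*K + 147*s)
35626/C(J(-4), 90) - 40818/10277 = 35626/(-3*90 + 147*(-4)) - 40818/10277 = 35626/(-270 - 588) - 40818*1/10277 = 35626/(-858) - 40818/10277 = 35626*(-1/858) - 40818/10277 = -17813/429 - 40818/10277 = -200575123/4408833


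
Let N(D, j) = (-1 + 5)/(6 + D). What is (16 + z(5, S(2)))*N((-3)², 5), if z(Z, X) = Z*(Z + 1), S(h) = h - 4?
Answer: 184/15 ≈ 12.267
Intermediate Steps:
S(h) = -4 + h
z(Z, X) = Z*(1 + Z)
N(D, j) = 4/(6 + D)
(16 + z(5, S(2)))*N((-3)², 5) = (16 + 5*(1 + 5))*(4/(6 + (-3)²)) = (16 + 5*6)*(4/(6 + 9)) = (16 + 30)*(4/15) = 46*(4*(1/15)) = 46*(4/15) = 184/15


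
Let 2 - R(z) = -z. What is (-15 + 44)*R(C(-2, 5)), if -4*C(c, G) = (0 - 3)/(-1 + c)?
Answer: 203/4 ≈ 50.750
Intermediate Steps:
C(c, G) = 3/(4*(-1 + c)) (C(c, G) = -(0 - 3)/(4*(-1 + c)) = -(-3)/(4*(-1 + c)) = 3/(4*(-1 + c)))
R(z) = 2 + z (R(z) = 2 - (-1)*z = 2 + z)
(-15 + 44)*R(C(-2, 5)) = (-15 + 44)*(2 + 3/(4*(-1 - 2))) = 29*(2 + (¾)/(-3)) = 29*(2 + (¾)*(-⅓)) = 29*(2 - ¼) = 29*(7/4) = 203/4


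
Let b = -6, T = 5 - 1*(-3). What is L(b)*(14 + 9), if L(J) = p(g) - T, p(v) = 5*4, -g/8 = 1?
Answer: 276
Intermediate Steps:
g = -8 (g = -8*1 = -8)
T = 8 (T = 5 + 3 = 8)
p(v) = 20
L(J) = 12 (L(J) = 20 - 1*8 = 20 - 8 = 12)
L(b)*(14 + 9) = 12*(14 + 9) = 12*23 = 276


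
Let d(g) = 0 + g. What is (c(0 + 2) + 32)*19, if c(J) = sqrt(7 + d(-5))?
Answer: 608 + 19*sqrt(2) ≈ 634.87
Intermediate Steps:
d(g) = g
c(J) = sqrt(2) (c(J) = sqrt(7 - 5) = sqrt(2))
(c(0 + 2) + 32)*19 = (sqrt(2) + 32)*19 = (32 + sqrt(2))*19 = 608 + 19*sqrt(2)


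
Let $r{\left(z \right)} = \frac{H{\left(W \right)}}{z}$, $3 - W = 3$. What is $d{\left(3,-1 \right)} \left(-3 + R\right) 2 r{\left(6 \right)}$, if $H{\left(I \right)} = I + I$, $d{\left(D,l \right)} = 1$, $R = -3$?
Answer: $0$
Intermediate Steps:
$W = 0$ ($W = 3 - 3 = 0$)
$H{\left(I \right)} = 2 I$
$r{\left(z \right)} = 0$ ($r{\left(z \right)} = \frac{2 \cdot 0}{z} = \frac{0}{z} = 0$)
$d{\left(3,-1 \right)} \left(-3 + R\right) 2 r{\left(6 \right)} = 1 \left(-3 - 3\right) 2 \cdot 0 = 1 \left(-6\right) 2 \cdot 0 = \left(-6\right) 2 \cdot 0 = \left(-12\right) 0 = 0$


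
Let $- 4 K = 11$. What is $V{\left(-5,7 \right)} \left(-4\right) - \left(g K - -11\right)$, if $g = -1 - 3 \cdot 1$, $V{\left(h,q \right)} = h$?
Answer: $-2$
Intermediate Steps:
$K = - \frac{11}{4}$ ($K = \left(- \frac{1}{4}\right) 11 = - \frac{11}{4} \approx -2.75$)
$g = -4$ ($g = -1 - 3 = -4$)
$V{\left(-5,7 \right)} \left(-4\right) - \left(g K - -11\right) = \left(-5\right) \left(-4\right) - \left(\left(-4\right) \left(- \frac{11}{4}\right) - -11\right) = 20 - \left(11 + 11\right) = 20 - 22 = -2$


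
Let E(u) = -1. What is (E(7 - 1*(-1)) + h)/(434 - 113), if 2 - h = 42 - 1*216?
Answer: 175/321 ≈ 0.54517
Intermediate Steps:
h = 176 (h = 2 - (42 - 1*216) = 2 - (42 - 216) = 2 - 1*(-174) = 2 + 174 = 176)
(E(7 - 1*(-1)) + h)/(434 - 113) = (-1 + 176)/(434 - 113) = 175/321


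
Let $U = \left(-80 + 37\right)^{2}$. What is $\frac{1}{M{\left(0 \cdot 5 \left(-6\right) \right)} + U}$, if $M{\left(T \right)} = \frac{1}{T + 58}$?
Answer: $\frac{58}{107243} \approx 0.00054083$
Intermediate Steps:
$U = 1849$ ($U = \left(-43\right)^{2} = 1849$)
$M{\left(T \right)} = \frac{1}{58 + T}$
$\frac{1}{M{\left(0 \cdot 5 \left(-6\right) \right)} + U} = \frac{1}{\frac{1}{58 + 0 \cdot 5 \left(-6\right)} + 1849} = \frac{1}{\frac{1}{58 + 0 \left(-6\right)} + 1849} = \frac{1}{\frac{1}{58 + 0} + 1849} = \frac{1}{\frac{1}{58} + 1849} = \frac{1}{\frac{107243}{58}} = \frac{58}{107243}$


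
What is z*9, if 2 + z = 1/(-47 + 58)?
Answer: -189/11 ≈ -17.182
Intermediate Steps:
z = -21/11 (z = -2 + 1/(-47 + 58) = -2 + 1/11 = -21/11 ≈ -1.9091)
z*9 = -21/11*9 = -189/11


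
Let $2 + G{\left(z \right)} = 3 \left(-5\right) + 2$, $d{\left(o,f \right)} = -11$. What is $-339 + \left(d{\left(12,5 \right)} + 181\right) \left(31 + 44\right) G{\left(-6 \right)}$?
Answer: $-191589$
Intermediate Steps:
$G{\left(z \right)} = -15$ ($G{\left(z \right)} = -2 + \left(3 \left(-5\right) + 2\right) = -2 + \left(-15 + 2\right) = -2 - 13 = -15$)
$-339 + \left(d{\left(12,5 \right)} + 181\right) \left(31 + 44\right) G{\left(-6 \right)} = -339 + \left(-11 + 181\right) \left(31 + 44\right) \left(-15\right) = -339 + 170 \cdot 75 \left(-15\right) = -339 + 12750 \left(-15\right) = -339 - 191250 = -191589$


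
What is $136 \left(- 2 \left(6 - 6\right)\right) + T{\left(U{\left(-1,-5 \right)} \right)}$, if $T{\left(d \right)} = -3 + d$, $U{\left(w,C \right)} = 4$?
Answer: $1$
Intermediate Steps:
$136 \left(- 2 \left(6 - 6\right)\right) + T{\left(U{\left(-1,-5 \right)} \right)} = 136 \left(- 2 \left(6 - 6\right)\right) + \left(-3 + 4\right) = 136 \left(\left(-2\right) 0\right) + 1 = 136 \cdot 0 + 1 = 0 + 1 = 1$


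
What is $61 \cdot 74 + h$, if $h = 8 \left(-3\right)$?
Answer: $4490$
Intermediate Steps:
$h = -24$
$61 \cdot 74 + h = 61 \cdot 74 - 24 = 4514 - 24 = 4490$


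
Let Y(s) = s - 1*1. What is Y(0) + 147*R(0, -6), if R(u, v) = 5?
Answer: 734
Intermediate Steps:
Y(s) = -1 + s (Y(s) = s - 1 = -1 + s)
Y(0) + 147*R(0, -6) = (-1 + 0) + 147*5 = -1 + 735 = 734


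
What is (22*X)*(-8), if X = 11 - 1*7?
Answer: -704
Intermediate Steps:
X = 4 (X = 11 - 7 = 4)
(22*X)*(-8) = (22*4)*(-8) = 88*(-8) = -704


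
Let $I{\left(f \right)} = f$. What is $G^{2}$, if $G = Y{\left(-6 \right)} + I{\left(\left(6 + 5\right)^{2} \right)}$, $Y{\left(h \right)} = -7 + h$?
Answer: $11664$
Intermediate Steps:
$G = 108$ ($G = \left(-7 - 6\right) + \left(6 + 5\right)^{2} = -13 + 11^{2} = -13 + 121 = 108$)
$G^{2} = 108^{2} = 11664$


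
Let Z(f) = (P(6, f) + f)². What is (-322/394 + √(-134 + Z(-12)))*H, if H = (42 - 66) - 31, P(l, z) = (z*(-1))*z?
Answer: 8855/197 - 55*√24202 ≈ -8511.4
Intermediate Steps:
P(l, z) = -z² (P(l, z) = (-z)*z = -z²)
H = -55 (H = -24 - 31 = -55)
Z(f) = (f - f²)² (Z(f) = (-f² + f)² = (f - f²)²)
(-322/394 + √(-134 + Z(-12)))*H = (-322/394 + √(-134 + (-12)²*(-1 - 12)²))*(-55) = (-322*1/394 + √(-134 + 144*(-13)²))*(-55) = (-161/197 + √(-134 + 144*169))*(-55) = (-161/197 + √(-134 + 24336))*(-55) = (-161/197 + √24202)*(-55) = 8855/197 - 55*√24202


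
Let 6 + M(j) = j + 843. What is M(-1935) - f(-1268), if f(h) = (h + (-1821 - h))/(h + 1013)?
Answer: -93937/85 ≈ -1105.1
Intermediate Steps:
M(j) = 837 + j (M(j) = -6 + (j + 843) = -6 + (843 + j) = 837 + j)
f(h) = -1821/(1013 + h)
M(-1935) - f(-1268) = (837 - 1935) - (-1821)/(1013 - 1268) = -1098 - (-1821)/(-255) = -1098 - (-1821)*(-1)/255 = -1098 - 1*607/85 = -1098 - 607/85 = -93937/85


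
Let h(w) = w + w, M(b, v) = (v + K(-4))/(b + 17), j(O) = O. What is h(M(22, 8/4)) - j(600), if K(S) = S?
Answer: -23404/39 ≈ -600.10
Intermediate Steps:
M(b, v) = (-4 + v)/(17 + b) (M(b, v) = (v - 4)/(b + 17) = (-4 + v)/(17 + b))
h(w) = 2*w
h(M(22, 8/4)) - j(600) = 2*((-4 + 8/4)/(17 + 22)) - 1*600 = 2*((-4 + 8*(¼))/39) - 600 = 2*((-4 + 2)/39) - 600 = 2*((1/39)*(-2)) - 600 = 2*(-2/39) - 600 = -4/39 - 600 = -23404/39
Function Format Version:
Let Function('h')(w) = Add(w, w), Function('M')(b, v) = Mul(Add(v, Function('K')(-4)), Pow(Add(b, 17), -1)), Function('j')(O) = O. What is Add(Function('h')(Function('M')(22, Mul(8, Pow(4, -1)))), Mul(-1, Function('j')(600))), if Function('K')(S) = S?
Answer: Rational(-23404, 39) ≈ -600.10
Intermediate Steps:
Function('M')(b, v) = Mul(Pow(Add(17, b), -1), Add(-4, v)) (Function('M')(b, v) = Mul(Add(v, -4), Pow(Add(b, 17), -1)) = Mul(Add(-4, v), Pow(Add(17, b), -1)) = Mul(Pow(Add(17, b), -1), Add(-4, v)))
Function('h')(w) = Mul(2, w)
Add(Function('h')(Function('M')(22, Mul(8, Pow(4, -1)))), Mul(-1, Function('j')(600))) = Add(Mul(2, Mul(Pow(Add(17, 22), -1), Add(-4, Mul(8, Pow(4, -1))))), Mul(-1, 600)) = Add(Mul(2, Mul(Pow(39, -1), Add(-4, Mul(8, Rational(1, 4))))), -600) = Add(Mul(2, Mul(Rational(1, 39), Add(-4, 2))), -600) = Add(Mul(2, Mul(Rational(1, 39), -2)), -600) = Add(Mul(2, Rational(-2, 39)), -600) = Add(Rational(-4, 39), -600) = Rational(-23404, 39)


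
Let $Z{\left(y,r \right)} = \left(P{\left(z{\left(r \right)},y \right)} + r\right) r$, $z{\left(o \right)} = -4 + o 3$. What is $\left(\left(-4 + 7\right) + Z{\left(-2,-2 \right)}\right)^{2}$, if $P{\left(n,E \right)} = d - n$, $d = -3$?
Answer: $49$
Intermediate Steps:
$z{\left(o \right)} = -4 + 3 o$
$P{\left(n,E \right)} = -3 - n$
$Z{\left(y,r \right)} = r \left(1 - 2 r\right)$ ($Z{\left(y,r \right)} = \left(\left(-3 - \left(-4 + 3 r\right)\right) + r\right) r = \left(\left(1 - 3 r\right) + r\right) r = \left(1 - 2 r\right) r = r \left(1 - 2 r\right)$)
$\left(\left(-4 + 7\right) + Z{\left(-2,-2 \right)}\right)^{2} = \left(\left(-4 + 7\right) - 2 \left(1 - -4\right)\right)^{2} = \left(3 - 2 \left(1 + 4\right)\right)^{2} = \left(3 - 10\right)^{2} = \left(-7\right)^{2} = 49$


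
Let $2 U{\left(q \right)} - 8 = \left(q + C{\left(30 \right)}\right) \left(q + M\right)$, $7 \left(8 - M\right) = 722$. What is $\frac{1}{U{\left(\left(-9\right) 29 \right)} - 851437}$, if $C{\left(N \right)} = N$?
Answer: $- \frac{2}{1620597} \approx -1.2341 \cdot 10^{-6}$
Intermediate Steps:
$M = - \frac{666}{7}$ ($M = 8 - \frac{722}{7} = - \frac{666}{7} \approx -95.143$)
$U{\left(q \right)} = 4 + \frac{\left(30 + q\right) \left(- \frac{666}{7} + q\right)}{2}$ ($U{\left(q \right)} = 4 + \frac{\left(q + 30\right) \left(q - \frac{666}{7}\right)}{2} = 4 + \frac{\left(30 + q\right) \left(- \frac{666}{7} + q\right)}{2}$)
$\frac{1}{U{\left(\left(-9\right) 29 \right)} - 851437} = \frac{1}{\left(- \frac{9962}{7} + \frac{\left(\left(-9\right) 29\right)^{2}}{2} - \frac{228 \left(\left(-9\right) 29\right)}{7}\right) - 851437} = \frac{1}{\left(- \frac{9962}{7} + \frac{\left(-261\right)^{2}}{2} - - \frac{59508}{7}\right) - 851437} = \frac{1}{\left(- \frac{9962}{7} + \frac{1}{2} \cdot 68121 + \frac{59508}{7}\right) - 851437} = \frac{1}{\left(- \frac{9962}{7} + \frac{68121}{2} + \frac{59508}{7}\right) - 851437} = \frac{1}{\frac{82277}{2} - 851437} = \frac{1}{- \frac{1620597}{2}} = - \frac{2}{1620597}$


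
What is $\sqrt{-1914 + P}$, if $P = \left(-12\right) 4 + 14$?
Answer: $2 i \sqrt{487} \approx 44.136 i$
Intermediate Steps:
$P = -34$ ($P = -48 + 14 = -34$)
$\sqrt{-1914 + P} = \sqrt{-1914 - 34} = \sqrt{-1948} = 2 i \sqrt{487}$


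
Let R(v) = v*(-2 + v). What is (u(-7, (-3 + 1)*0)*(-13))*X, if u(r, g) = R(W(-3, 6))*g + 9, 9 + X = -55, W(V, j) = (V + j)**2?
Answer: 7488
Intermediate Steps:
X = -64 (X = -9 - 55 = -64)
u(r, g) = 9 + 63*g (u(r, g) = ((-3 + 6)**2*(-2 + (-3 + 6)**2))*g + 9 = (3**2*(-2 + 3**2))*g + 9 = (9*(-2 + 9))*g + 9 = (9*7)*g + 9 = 63*g + 9 = 9 + 63*g)
(u(-7, (-3 + 1)*0)*(-13))*X = ((9 + 63*((-3 + 1)*0))*(-13))*(-64) = ((9 + 63*(-2*0))*(-13))*(-64) = ((9 + 63*0)*(-13))*(-64) = ((9 + 0)*(-13))*(-64) = (9*(-13))*(-64) = -117*(-64) = 7488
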